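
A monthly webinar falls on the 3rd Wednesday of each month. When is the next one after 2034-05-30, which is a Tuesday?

2034-06-21

May 2034 starts on a Monday; its first Wednesday is the 3rd, so the 3rd Wednesday is the 17th — 2034-05-17.
That is not after 2034-05-30, so look at June 2034.
June 2034 starts on a Thursday; its first Wednesday is the 7th, so the 3rd Wednesday is the 21st — 2034-06-21.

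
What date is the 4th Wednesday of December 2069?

25 December 2069

The first Wednesday of December 2069 is December 4.
The 4th Wednesday is 3 weeks later: 4 + 21 = 25.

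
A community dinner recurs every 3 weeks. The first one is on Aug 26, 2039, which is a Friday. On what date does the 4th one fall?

The 4th occurrence is 3 intervals after the first: 3 × 21 = 63 days after Aug 26, 2039.
Aug has 31 days — 5 days to the end of Aug leaves 58.
Sep has 30 days (28 left).
28 days into Oct → Oct 28, 2039.

Oct 28, 2039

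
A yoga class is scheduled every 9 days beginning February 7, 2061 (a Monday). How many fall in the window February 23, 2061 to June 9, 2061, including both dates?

12

Occurrences land 9·i days after February 7, 2061 for i = 0, 1, 2, …
February 23, 2061 is 16 days after the start; 16 ÷ 9 = 1 remainder 7; since the remainder is 7, round up to i = 2. First occurrence in the window: #3 on February 25, 2061 (2×9 = 18 days in).
June 9, 2061 is 122 days after the start; 122 ÷ 9 = 13 remainder 5. Last occurrence in the window: #14 on June 4, 2061.
Occurrences #3 through #14: 12 in total.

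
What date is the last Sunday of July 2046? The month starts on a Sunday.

July 2046 begins on a Sunday, so the first Sunday is July 1.
July 2046 has 31 days. Adding weeks: 1, 8, 15, 22, 29 — the last one ≤ 31 is the 29th.

July 29, 2046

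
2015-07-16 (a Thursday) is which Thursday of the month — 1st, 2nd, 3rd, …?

Day 16 falls in week ⌈16/7⌉ of the month.
Days 1–7 hold the 1st Thursday, 8–14 the 2nd, 15–21 the 3rd, 22–28 the 4th, 29–31 the 5th.
16 is in the range for the 3rd.

3rd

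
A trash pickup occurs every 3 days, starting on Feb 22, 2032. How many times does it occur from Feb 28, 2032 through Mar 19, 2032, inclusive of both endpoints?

Occurrences land 3·i days after Feb 22, 2032 for i = 0, 1, 2, …
Feb 28, 2032 is 6 days after the start; 6 ÷ 3 = 2 remainder 0. First occurrence in the window: #3 on Feb 28, 2032 (2×3 = 6 days in).
Mar 19, 2032 is 26 days after the start; 26 ÷ 3 = 8 remainder 2. Last occurrence in the window: #9 on Mar 17, 2032.
Occurrences #3 through #9: 7 in total.

7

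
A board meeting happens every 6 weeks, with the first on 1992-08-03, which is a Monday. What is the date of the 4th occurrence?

1992-12-07

The 4th occurrence is 3 intervals after the first: 3 × 42 = 126 days after 1992-08-03.
August has 31 days — 28 days to the end of August leaves 98.
September has 30 days (68 left).
October has 31 days (37 left).
November has 30 days (7 left).
7 days into December → 1992-12-07.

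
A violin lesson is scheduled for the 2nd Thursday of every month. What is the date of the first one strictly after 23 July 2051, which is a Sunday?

10 August 2051

July 2051 starts on a Saturday; its first Thursday is the 6th, so the 2nd Thursday is the 13th — 13 July 2051.
That is not after 23 July 2051, so look at August 2051.
August 2051 starts on a Tuesday; its first Thursday is the 3rd, so the 2nd Thursday is the 10th — 10 August 2051.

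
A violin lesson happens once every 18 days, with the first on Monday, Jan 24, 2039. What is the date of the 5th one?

Apr 6, 2039

The 5th occurrence is 4 intervals after the first: 4 × 18 = 72 days after Jan 24, 2039.
Jan has 31 days — 7 days to the end of Jan leaves 65.
Feb has 28 days (37 left).
Mar has 31 days (6 left).
6 days into Apr → Apr 6, 2039.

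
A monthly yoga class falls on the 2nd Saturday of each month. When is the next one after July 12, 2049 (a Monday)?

August 14, 2049

July 2049 starts on a Thursday; its first Saturday is the 3rd, so the 2nd Saturday is the 10th — July 10, 2049.
That is not after July 12, 2049, so look at August 2049.
August 2049 starts on a Sunday; its first Saturday is the 7th, so the 2nd Saturday is the 14th — August 14, 2049.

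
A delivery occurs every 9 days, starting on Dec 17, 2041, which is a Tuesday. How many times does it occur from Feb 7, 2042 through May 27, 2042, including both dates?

12

Occurrences land 9·i days after Dec 17, 2041 for i = 0, 1, 2, …
Feb 7, 2042 is 52 days after the start; 52 ÷ 9 = 5 remainder 7; since the remainder is 7, round up to i = 6. First occurrence in the window: #7 on Feb 9, 2042 (6×9 = 54 days in).
May 27, 2042 is 161 days after the start; 161 ÷ 9 = 17 remainder 8. Last occurrence in the window: #18 on May 19, 2042.
Occurrences #7 through #18: 12 in total.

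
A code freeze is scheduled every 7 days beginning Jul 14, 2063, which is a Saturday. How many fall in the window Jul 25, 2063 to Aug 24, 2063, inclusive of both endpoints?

Occurrences land 7·i days after Jul 14, 2063 for i = 0, 1, 2, …
Jul 25, 2063 is 11 days after the start; 11 ÷ 7 = 1 remainder 4; since the remainder is 4, round up to i = 2. First occurrence in the window: #3 on Jul 28, 2063 (2×7 = 14 days in).
Aug 24, 2063 is 41 days after the start; 41 ÷ 7 = 5 remainder 6. Last occurrence in the window: #6 on Aug 18, 2063.
Occurrences #3 through #6: 4 in total.

4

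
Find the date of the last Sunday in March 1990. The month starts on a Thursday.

March 1990 begins on a Thursday, so the first Sunday is March 4 (3 days later).
March 1990 has 31 days. Adding weeks: 4, 11, 18, 25 — the last one ≤ 31 is the 25th.

25 March 1990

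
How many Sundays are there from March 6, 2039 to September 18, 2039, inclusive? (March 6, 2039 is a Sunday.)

29

March 6, 2039 is a Sunday; the first Sunday on or after it is March 6, 2039.
From March 6, 2039 to September 18, 2039: 25 + 30 + 31 + 30 + 31 + 31 + 18 = 196 days (rest of March, April, May, June, July, August, September).
196 ÷ 7 = 28 full weeks with remainder 0, so 28 more Sundays after the first → 29.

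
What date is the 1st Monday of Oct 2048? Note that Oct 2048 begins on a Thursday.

Oct 2048 begins on a Thursday, so the first Monday is Oct 5 (4 days later).

Oct 5, 2048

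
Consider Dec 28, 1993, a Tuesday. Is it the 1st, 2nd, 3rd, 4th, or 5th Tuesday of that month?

Day 28 falls in week ⌈28/7⌉ of the month.
Days 1–7 hold the 1st Tuesday, 8–14 the 2nd, 15–21 the 3rd, 22–28 the 4th, 29–31 the 5th.
28 is in the range for the 4th.

4th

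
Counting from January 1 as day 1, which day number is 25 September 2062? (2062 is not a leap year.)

Days in months before September: 31 + 28 + 31 + 30 + 31 + 30 + 31 + 31 = 243.
Plus 25 days into September → day 268.

268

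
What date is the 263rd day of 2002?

Sep 20, 2002

Jan has 31 days (263 − 31 = 232 remain).
Feb has 28 days (232 − 28 = 204 remain).
Mar has 31 days (204 − 31 = 173 remain).
Apr has 30 days (173 − 30 = 143 remain).
May has 31 days (143 − 31 = 112 remain).
Jun has 30 days (112 − 30 = 82 remain).
Jul has 31 days (82 − 31 = 51 remain).
Aug has 31 days (51 − 31 = 20 remain).
20 into Sep → Sep 20.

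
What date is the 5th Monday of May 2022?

May 2022 begins on a Sunday, so the first Monday is May 2 (1 day later).
The 5th Monday is 4 weeks later: 2 + 28 = 30.

May 30, 2022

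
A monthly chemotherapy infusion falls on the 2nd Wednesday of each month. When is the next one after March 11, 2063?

March 14, 2063

March 2063 starts on a Thursday; its first Wednesday is the 7th, so the 2nd Wednesday is the 14th — March 14, 2063.
March 14, 2063 is after March 11, 2063, so that is the next one.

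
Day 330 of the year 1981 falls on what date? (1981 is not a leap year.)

January has 31 days (330 − 31 = 299 remain).
February has 28 days (299 − 28 = 271 remain).
March has 31 days (271 − 31 = 240 remain).
April has 30 days (240 − 30 = 210 remain).
May has 31 days (210 − 31 = 179 remain).
June has 30 days (179 − 30 = 149 remain).
July has 31 days (149 − 31 = 118 remain).
August has 31 days (118 − 31 = 87 remain).
September has 30 days (87 − 30 = 57 remain).
October has 31 days (57 − 31 = 26 remain).
26 into November → November 26.

1981-11-26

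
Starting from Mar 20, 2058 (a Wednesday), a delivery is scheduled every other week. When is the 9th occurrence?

Jul 10, 2058

The 9th occurrence is 8 intervals after the first: 8 × 14 = 112 days after Mar 20, 2058.
Mar has 31 days — 11 days to the end of Mar leaves 101.
Apr has 30 days (71 left).
May has 31 days (40 left).
Jun has 30 days (10 left).
10 days into Jul → Jul 10, 2058.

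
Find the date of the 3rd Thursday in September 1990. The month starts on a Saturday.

September 1990 begins on a Saturday, so the first Thursday is September 6 (5 days later).
The 3rd Thursday is 2 weeks later: 6 + 14 = 20.

20 September 1990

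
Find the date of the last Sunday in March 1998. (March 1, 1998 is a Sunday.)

March 1998 begins on a Sunday, so the first Sunday is March 1.
March 1998 has 31 days. Adding weeks: 1, 8, 15, 22, 29 — the last one ≤ 31 is the 29th.

1998-03-29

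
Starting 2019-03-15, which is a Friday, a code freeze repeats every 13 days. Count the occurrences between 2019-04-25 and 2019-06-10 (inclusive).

3

Occurrences land 13·i days after 2019-03-15 for i = 0, 1, 2, …
2019-04-25 is 41 days after the start; 41 ÷ 13 = 3 remainder 2; since the remainder is 2, round up to i = 4. First occurrence in the window: #5 on 2019-05-06 (4×13 = 52 days in).
2019-06-10 is 87 days after the start; 87 ÷ 13 = 6 remainder 9. Last occurrence in the window: #7 on 2019-06-01.
Occurrences #5 through #7: 3 in total.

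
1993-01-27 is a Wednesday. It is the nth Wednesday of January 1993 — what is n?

4th

Day 27 falls in week ⌈27/7⌉ of the month.
Days 1–7 hold the 1st Wednesday, 8–14 the 2nd, 15–21 the 3rd, 22–28 the 4th, 29–31 the 5th.
27 is in the range for the 4th.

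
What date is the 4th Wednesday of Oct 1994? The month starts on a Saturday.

Oct 26, 1994

Oct 1994 begins on a Saturday, so the first Wednesday is Oct 5 (4 days later).
The 4th Wednesday is 3 weeks later: 5 + 21 = 26.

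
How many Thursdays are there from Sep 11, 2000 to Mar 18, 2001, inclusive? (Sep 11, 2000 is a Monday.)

27

Sep 11, 2000 is a Monday; the first Thursday on or after it is Sep 14, 2000 (3 days later).
From Sep 14, 2000 to Mar 18, 2001: 16 + 31 + 30 + 31 + 31 + 28 + 18 = 185 days (rest of Sep, Oct, Nov, Dec, Jan, Feb, Mar).
185 ÷ 7 = 26 full weeks with remainder 3, so 26 more Thursdays after the first → 27.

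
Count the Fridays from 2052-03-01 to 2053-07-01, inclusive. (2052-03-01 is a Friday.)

2052-03-01 is a Friday; the first Friday on or after it is 2052-03-01.
From 2052-03-01 to 2053-07-01: 305 + 182 = 487 days (rest of 2052, to 2053-07-01 in 2053).
487 ÷ 7 = 69 full weeks with remainder 4, so 69 more Fridays after the first → 70.

70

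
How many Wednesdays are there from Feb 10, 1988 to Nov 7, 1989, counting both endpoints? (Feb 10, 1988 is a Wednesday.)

91

Feb 10, 1988 is a Wednesday; the first Wednesday on or after it is Feb 10, 1988.
From Feb 10, 1988 to Nov 7, 1989: 325 + 311 = 636 days (rest of 1988, to Nov 7, 1989 in 1989).
636 ÷ 7 = 90 full weeks with remainder 6, so 90 more Wednesdays after the first → 91.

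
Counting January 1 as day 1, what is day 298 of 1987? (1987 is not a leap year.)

January has 31 days (298 − 31 = 267 remain).
February has 28 days (267 − 28 = 239 remain).
March has 31 days (239 − 31 = 208 remain).
April has 30 days (208 − 30 = 178 remain).
May has 31 days (178 − 31 = 147 remain).
June has 30 days (147 − 30 = 117 remain).
July has 31 days (117 − 31 = 86 remain).
August has 31 days (86 − 31 = 55 remain).
September has 30 days (55 − 30 = 25 remain).
25 into October → October 25.

1987-10-25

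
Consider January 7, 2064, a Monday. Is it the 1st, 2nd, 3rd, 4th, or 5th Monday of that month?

1st

Day 7 falls in week ⌈7/7⌉ of the month.
Days 1–7 hold the 1st Monday, 8–14 the 2nd, 15–21 the 3rd, 22–28 the 4th, 29–31 the 5th.
7 is in the range for the 1st.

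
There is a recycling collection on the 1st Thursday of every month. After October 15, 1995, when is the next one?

November 2, 1995

October 1995 starts on a Sunday, so its 1st Thursday is October 5, 1995 (4 days in).
That is not after October 15, 1995, so look at November 1995.
November 1995 starts on a Wednesday, so its 1st Thursday is November 2, 1995 (1 day in).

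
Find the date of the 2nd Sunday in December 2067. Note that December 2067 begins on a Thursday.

December 11, 2067

December 2067 begins on a Thursday, so the first Sunday is December 4 (3 days later).
The 2nd Sunday is 1 weeks later: 4 + 7 = 11.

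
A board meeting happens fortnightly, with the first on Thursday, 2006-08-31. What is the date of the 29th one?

The 29th occurrence is 28 intervals after the first: 28 × 14 = 392 days after 2006-08-31.
August has 31 days — 0 days to the end of August leaves 392.
September has 30 days (362 left).
October has 31 days (331 left).
November has 30 days (301 left).
December has 31 days (270 left).
January has 31 days (239 left).
February has 28 days (211 left).
March has 31 days (180 left).
April has 30 days (150 left).
May has 31 days (119 left).
June has 30 days (89 left).
July has 31 days (58 left).
August has 31 days (27 left).
27 days into September → 2007-09-27.

2007-09-27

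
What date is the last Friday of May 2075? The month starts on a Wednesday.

May 2075 begins on a Wednesday, so the first Friday is May 3 (2 days later).
May 2075 has 31 days. Adding weeks: 3, 10, 17, 24, 31 — the last one ≤ 31 is the 31st.

31 May 2075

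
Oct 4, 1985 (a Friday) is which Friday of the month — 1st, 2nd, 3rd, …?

1st

Day 4 falls in week ⌈4/7⌉ of the month.
Days 1–7 hold the 1st Friday, 8–14 the 2nd, 15–21 the 3rd, 22–28 the 4th, 29–31 the 5th.
4 is in the range for the 1st.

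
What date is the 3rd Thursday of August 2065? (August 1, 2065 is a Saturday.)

August 2065 begins on a Saturday, so the first Thursday is August 6 (5 days later).
The 3rd Thursday is 2 weeks later: 6 + 14 = 20.

August 20, 2065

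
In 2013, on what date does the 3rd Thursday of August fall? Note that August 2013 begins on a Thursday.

2013-08-15

August 2013 begins on a Thursday, so the first Thursday is August 1.
The 3rd Thursday is 2 weeks later: 1 + 14 = 15.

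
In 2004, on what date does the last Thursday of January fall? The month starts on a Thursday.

2004-01-29

January 2004 begins on a Thursday, so the first Thursday is January 1.
January 2004 has 31 days. Adding weeks: 1, 8, 15, 22, 29 — the last one ≤ 31 is the 29th.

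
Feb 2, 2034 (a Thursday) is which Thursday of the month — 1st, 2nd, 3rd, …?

Day 2 falls in week ⌈2/7⌉ of the month.
Days 1–7 hold the 1st Thursday, 8–14 the 2nd, 15–21 the 3rd, 22–28 the 4th, 29–31 the 5th.
2 is in the range for the 1st.

1st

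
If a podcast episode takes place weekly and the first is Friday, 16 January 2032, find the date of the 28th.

The 28th occurrence is 27 intervals after the first: 27 × 7 = 189 days after 16 January 2032.
January has 31 days — 15 days to the end of January leaves 174.
February has 29 days (145 left).
March has 31 days (114 left).
April has 30 days (84 left).
May has 31 days (53 left).
June has 30 days (23 left).
23 days into July → 23 July 2032.

23 July 2032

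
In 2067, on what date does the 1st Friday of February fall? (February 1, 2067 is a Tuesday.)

February 2067 begins on a Tuesday, so the first Friday is February 4 (3 days later).

2067-02-04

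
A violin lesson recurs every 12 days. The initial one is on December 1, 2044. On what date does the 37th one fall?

February 6, 2046

The 37th occurrence is 36 intervals after the first: 36 × 12 = 432 days after December 1, 2044.
December has 31 days — 30 days to the end of December leaves 402.
2045 has 365 days (37 left).
January has 31 days (6 left).
6 days into February → February 6, 2046.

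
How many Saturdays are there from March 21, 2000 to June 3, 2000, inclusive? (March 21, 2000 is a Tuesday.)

11

March 21, 2000 is a Tuesday; the first Saturday on or after it is March 25, 2000 (4 days later).
From March 25, 2000 to June 3, 2000: 6 + 30 + 31 + 3 = 70 days (rest of March, April, May, June).
70 ÷ 7 = 10 full weeks with remainder 0, so 10 more Saturdays after the first → 11.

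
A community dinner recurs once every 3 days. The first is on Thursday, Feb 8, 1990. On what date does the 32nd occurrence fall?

The 32nd occurrence is 31 intervals after the first: 31 × 3 = 93 days after Feb 8, 1990.
Feb has 28 days — 20 days to the end of Feb leaves 73.
Mar has 31 days (42 left).
Apr has 30 days (12 left).
12 days into May → May 12, 1990.

May 12, 1990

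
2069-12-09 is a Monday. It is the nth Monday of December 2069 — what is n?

2nd

Day 9 falls in week ⌈9/7⌉ of the month.
Days 1–7 hold the 1st Monday, 8–14 the 2nd, 15–21 the 3rd, 22–28 the 4th, 29–31 the 5th.
9 is in the range for the 2nd.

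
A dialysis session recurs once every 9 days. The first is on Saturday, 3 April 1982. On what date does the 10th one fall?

The 10th occurrence is 9 intervals after the first: 9 × 9 = 81 days after 3 April 1982.
April has 30 days — 27 days to the end of April leaves 54.
May has 31 days (23 left).
23 days into June → 23 June 1982.

23 June 1982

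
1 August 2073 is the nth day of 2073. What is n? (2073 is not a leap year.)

Days in months before August: 31 + 28 + 31 + 30 + 31 + 30 + 31 = 212.
Plus 1 day into August → day 213.

213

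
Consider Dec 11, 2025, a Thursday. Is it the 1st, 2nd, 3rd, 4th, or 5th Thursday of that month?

Day 11 falls in week ⌈11/7⌉ of the month.
Days 1–7 hold the 1st Thursday, 8–14 the 2nd, 15–21 the 3rd, 22–28 the 4th, 29–31 the 5th.
11 is in the range for the 2nd.

2nd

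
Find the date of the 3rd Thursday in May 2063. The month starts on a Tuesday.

May 17, 2063

May 2063 begins on a Tuesday, so the first Thursday is May 3 (2 days later).
The 3rd Thursday is 2 weeks later: 3 + 14 = 17.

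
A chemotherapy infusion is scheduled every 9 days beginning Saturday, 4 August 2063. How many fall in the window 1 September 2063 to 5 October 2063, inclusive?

Occurrences land 9·i days after 4 August 2063 for i = 0, 1, 2, …
1 September 2063 is 28 days after the start; 28 ÷ 9 = 3 remainder 1; since the remainder is 1, round up to i = 4. First occurrence in the window: #5 on 9 September 2063 (4×9 = 36 days in).
5 October 2063 is 62 days after the start; 62 ÷ 9 = 6 remainder 8. Last occurrence in the window: #7 on 27 September 2063.
Occurrences #5 through #7: 3 in total.

3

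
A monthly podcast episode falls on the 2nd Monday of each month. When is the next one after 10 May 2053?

12 May 2053

May 2053 starts on a Thursday; its first Monday is the 5th, so the 2nd Monday is the 12th — 12 May 2053.
12 May 2053 is after 10 May 2053, so that is the next one.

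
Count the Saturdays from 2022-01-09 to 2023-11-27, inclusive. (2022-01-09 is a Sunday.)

2022-01-09 is a Sunday; the first Saturday on or after it is 2022-01-15 (6 days later).
From 2022-01-15 to 2023-11-27: 350 + 331 = 681 days (rest of 2022, to 2023-11-27 in 2023).
681 ÷ 7 = 97 full weeks with remainder 2, so 97 more Saturdays after the first → 98.

98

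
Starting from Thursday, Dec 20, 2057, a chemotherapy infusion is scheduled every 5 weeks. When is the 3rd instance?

The 3rd occurrence is 2 intervals after the first: 2 × 35 = 70 days after Dec 20, 2057.
Dec has 31 days — 11 days to the end of Dec leaves 59.
Jan has 31 days (28 left).
28 days into Feb → Feb 28, 2058.

Feb 28, 2058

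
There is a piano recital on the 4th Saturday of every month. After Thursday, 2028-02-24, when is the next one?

February 2028 starts on a Tuesday; its first Saturday is the 5th, so the 4th Saturday is the 26th — 2028-02-26.
2028-02-26 is after 2028-02-24, so that is the next one.

2028-02-26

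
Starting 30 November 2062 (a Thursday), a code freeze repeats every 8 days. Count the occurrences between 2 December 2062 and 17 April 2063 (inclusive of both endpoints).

Occurrences land 8·i days after 30 November 2062 for i = 0, 1, 2, …
2 December 2062 is 2 days after the start; 2 ÷ 8 = 0 remainder 2; since the remainder is 2, round up to i = 1. First occurrence in the window: #2 on 8 December 2062 (1×8 = 8 days in).
17 April 2063 is 138 days after the start; 138 ÷ 8 = 17 remainder 2. Last occurrence in the window: #18 on 15 April 2063.
Occurrences #2 through #18: 17 in total.

17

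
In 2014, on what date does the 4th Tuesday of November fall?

2014-11-25

The first Tuesday of November 2014 is November 4.
The 4th Tuesday is 3 weeks later: 4 + 21 = 25.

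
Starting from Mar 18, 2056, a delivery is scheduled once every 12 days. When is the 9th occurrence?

Jun 22, 2056

The 9th occurrence is 8 intervals after the first: 8 × 12 = 96 days after Mar 18, 2056.
Mar has 31 days — 13 days to the end of Mar leaves 83.
Apr has 30 days (53 left).
May has 31 days (22 left).
22 days into Jun → Jun 22, 2056.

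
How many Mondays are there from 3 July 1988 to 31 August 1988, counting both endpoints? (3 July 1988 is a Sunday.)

3 July 1988 is a Sunday; the first Monday on or after it is 4 July 1988 (1 day later).
From 4 July 1988 to 31 August 1988: 27 + 31 = 58 days (rest of July, August).
58 ÷ 7 = 8 full weeks with remainder 2, so 8 more Mondays after the first → 9.

9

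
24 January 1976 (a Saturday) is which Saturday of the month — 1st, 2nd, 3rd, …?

4th

Day 24 falls in week ⌈24/7⌉ of the month.
Days 1–7 hold the 1st Saturday, 8–14 the 2nd, 15–21 the 3rd, 22–28 the 4th, 29–31 the 5th.
24 is in the range for the 4th.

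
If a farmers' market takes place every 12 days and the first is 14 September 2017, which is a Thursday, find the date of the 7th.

The 7th occurrence is 6 intervals after the first: 6 × 12 = 72 days after 14 September 2017.
September has 30 days — 16 days to the end of September leaves 56.
October has 31 days (25 left).
25 days into November → 25 November 2017.

25 November 2017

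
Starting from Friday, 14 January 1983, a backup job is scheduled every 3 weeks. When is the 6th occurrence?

29 April 1983

The 6th occurrence is 5 intervals after the first: 5 × 21 = 105 days after 14 January 1983.
January has 31 days — 17 days to the end of January leaves 88.
February has 28 days (60 left).
March has 31 days (29 left).
29 days into April → 29 April 1983.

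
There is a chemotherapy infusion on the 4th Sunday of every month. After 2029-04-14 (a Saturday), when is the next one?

April 2029 starts on a Sunday; its first Sunday is the 1st, so the 4th Sunday is the 22nd — 2029-04-22.
2029-04-22 is after 2029-04-14, so that is the next one.

2029-04-22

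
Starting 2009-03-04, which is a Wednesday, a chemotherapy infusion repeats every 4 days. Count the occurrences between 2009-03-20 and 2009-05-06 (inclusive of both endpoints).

Occurrences land 4·i days after 2009-03-04 for i = 0, 1, 2, …
2009-03-20 is 16 days after the start; 16 ÷ 4 = 4 remainder 0. First occurrence in the window: #5 on 2009-03-20 (4×4 = 16 days in).
2009-05-06 is 63 days after the start; 63 ÷ 4 = 15 remainder 3. Last occurrence in the window: #16 on 2009-05-03.
Occurrences #5 through #16: 12 in total.

12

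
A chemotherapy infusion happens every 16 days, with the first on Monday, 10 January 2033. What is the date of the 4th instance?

27 February 2033

The 4th occurrence is 3 intervals after the first: 3 × 16 = 48 days after 10 January 2033.
January has 31 days — 21 days to the end of January leaves 27.
27 days into February → 27 February 2033.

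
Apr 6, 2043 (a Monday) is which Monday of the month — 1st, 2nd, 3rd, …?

Day 6 falls in week ⌈6/7⌉ of the month.
Days 1–7 hold the 1st Monday, 8–14 the 2nd, 15–21 the 3rd, 22–28 the 4th, 29–31 the 5th.
6 is in the range for the 1st.

1st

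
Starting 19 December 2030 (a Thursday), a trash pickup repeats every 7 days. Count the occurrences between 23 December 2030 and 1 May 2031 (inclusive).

Occurrences land 7·i days after 19 December 2030 for i = 0, 1, 2, …
23 December 2030 is 4 days after the start; 4 ÷ 7 = 0 remainder 4; since the remainder is 4, round up to i = 1. First occurrence in the window: #2 on 26 December 2030 (1×7 = 7 days in).
1 May 2031 is 133 days after the start; 133 ÷ 7 = 19 remainder 0. Last occurrence in the window: #20 on 1 May 2031.
Occurrences #2 through #20: 19 in total.

19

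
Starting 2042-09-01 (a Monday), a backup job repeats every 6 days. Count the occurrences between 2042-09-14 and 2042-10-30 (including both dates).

Occurrences land 6·i days after 2042-09-01 for i = 0, 1, 2, …
2042-09-14 is 13 days after the start; 13 ÷ 6 = 2 remainder 1; since the remainder is 1, round up to i = 3. First occurrence in the window: #4 on 2042-09-19 (3×6 = 18 days in).
2042-10-30 is 59 days after the start; 59 ÷ 6 = 9 remainder 5. Last occurrence in the window: #10 on 2042-10-25.
Occurrences #4 through #10: 7 in total.

7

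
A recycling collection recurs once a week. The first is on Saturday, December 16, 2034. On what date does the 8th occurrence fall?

The 8th occurrence is 7 intervals after the first: 7 × 7 = 49 days after December 16, 2034.
December has 31 days — 15 days to the end of December leaves 34.
January has 31 days (3 left).
3 days into February → February 3, 2035.

February 3, 2035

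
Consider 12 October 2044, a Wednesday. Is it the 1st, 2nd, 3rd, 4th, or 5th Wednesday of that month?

Day 12 falls in week ⌈12/7⌉ of the month.
Days 1–7 hold the 1st Wednesday, 8–14 the 2nd, 15–21 the 3rd, 22–28 the 4th, 29–31 the 5th.
12 is in the range for the 2nd.

2nd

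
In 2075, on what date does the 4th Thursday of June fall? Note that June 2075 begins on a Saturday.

27 June 2075

June 2075 begins on a Saturday, so the first Thursday is June 6 (5 days later).
The 4th Thursday is 3 weeks later: 6 + 21 = 27.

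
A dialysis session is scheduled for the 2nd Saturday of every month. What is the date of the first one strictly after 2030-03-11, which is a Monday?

2030-04-13

March 2030 starts on a Friday; its first Saturday is the 2nd, so the 2nd Saturday is the 9th — 2030-03-09.
That is not after 2030-03-11, so look at April 2030.
April 2030 starts on a Monday; its first Saturday is the 6th, so the 2nd Saturday is the 13th — 2030-04-13.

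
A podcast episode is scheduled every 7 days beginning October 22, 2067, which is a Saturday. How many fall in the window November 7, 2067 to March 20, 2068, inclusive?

19

Occurrences land 7·i days after October 22, 2067 for i = 0, 1, 2, …
November 7, 2067 is 16 days after the start; 16 ÷ 7 = 2 remainder 2; since the remainder is 2, round up to i = 3. First occurrence in the window: #4 on November 12, 2067 (3×7 = 21 days in).
March 20, 2068 is 150 days after the start; 150 ÷ 7 = 21 remainder 3. Last occurrence in the window: #22 on March 17, 2068.
Occurrences #4 through #22: 19 in total.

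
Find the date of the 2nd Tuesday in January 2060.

The first Tuesday of January 2060 is January 6.
The 2nd Tuesday is 1 weeks later: 6 + 7 = 13.

2060-01-13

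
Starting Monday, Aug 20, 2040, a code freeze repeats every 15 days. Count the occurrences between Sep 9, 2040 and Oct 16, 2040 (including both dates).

2

Occurrences land 15·i days after Aug 20, 2040 for i = 0, 1, 2, …
Sep 9, 2040 is 20 days after the start; 20 ÷ 15 = 1 remainder 5; since the remainder is 5, round up to i = 2. First occurrence in the window: #3 on Sep 19, 2040 (2×15 = 30 days in).
Oct 16, 2040 is 57 days after the start; 57 ÷ 15 = 3 remainder 12. Last occurrence in the window: #4 on Oct 4, 2040.
Occurrences #3 through #4: 2 in total.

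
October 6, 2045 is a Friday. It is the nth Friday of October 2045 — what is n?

1st

Day 6 falls in week ⌈6/7⌉ of the month.
Days 1–7 hold the 1st Friday, 8–14 the 2nd, 15–21 the 3rd, 22–28 the 4th, 29–31 the 5th.
6 is in the range for the 1st.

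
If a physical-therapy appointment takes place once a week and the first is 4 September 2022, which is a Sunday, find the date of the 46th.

16 July 2023

The 46th occurrence is 45 intervals after the first: 45 × 7 = 315 days after 4 September 2022.
September has 30 days — 26 days to the end of September leaves 289.
October has 31 days (258 left).
November has 30 days (228 left).
December has 31 days (197 left).
January has 31 days (166 left).
February has 28 days (138 left).
March has 31 days (107 left).
April has 30 days (77 left).
May has 31 days (46 left).
June has 30 days (16 left).
16 days into July → 16 July 2023.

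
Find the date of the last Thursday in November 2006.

The first Thursday of November 2006 is November 2.
November 2006 has 30 days. Adding weeks: 2, 9, 16, 23, 30 — the last one ≤ 30 is the 30th.

November 30, 2006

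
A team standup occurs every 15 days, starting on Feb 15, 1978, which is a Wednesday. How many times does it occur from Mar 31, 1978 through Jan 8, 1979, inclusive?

19

Occurrences land 15·i days after Feb 15, 1978 for i = 0, 1, 2, …
Mar 31, 1978 is 44 days after the start; 44 ÷ 15 = 2 remainder 14; since the remainder is 14, round up to i = 3. First occurrence in the window: #4 on Apr 1, 1978 (3×15 = 45 days in).
Jan 8, 1979 is 327 days after the start; 327 ÷ 15 = 21 remainder 12. Last occurrence in the window: #22 on Dec 27, 1978.
Occurrences #4 through #22: 19 in total.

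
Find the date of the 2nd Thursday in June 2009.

2009-06-11

June 2009 begins on a Monday, so the first Thursday is June 4 (3 days later).
The 2nd Thursday is 1 weeks later: 4 + 7 = 11.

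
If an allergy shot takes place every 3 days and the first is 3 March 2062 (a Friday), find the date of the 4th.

The 4th occurrence is 3 intervals after the first: 3 × 3 = 9 days after 3 March 2062.
9 days later is 12 March 2062.

12 March 2062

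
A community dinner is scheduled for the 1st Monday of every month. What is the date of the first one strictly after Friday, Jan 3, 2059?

Jan 2059 starts on a Wednesday, so its 1st Monday is Jan 6, 2059 (5 days in).
Jan 6, 2059 is after Jan 3, 2059, so that is the next one.

Jan 6, 2059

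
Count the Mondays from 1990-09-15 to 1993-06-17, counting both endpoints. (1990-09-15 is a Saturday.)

1990-09-15 is a Saturday; the first Monday on or after it is 1990-09-17 (2 days later).
From 1990-09-17 to 1993-06-17: 105 + 365 + 366 + 168 = 1004 days (rest of 1990, 1991, 1992, to 1993-06-17 in 1993).
1004 ÷ 7 = 143 full weeks with remainder 3, so 143 more Mondays after the first → 144.

144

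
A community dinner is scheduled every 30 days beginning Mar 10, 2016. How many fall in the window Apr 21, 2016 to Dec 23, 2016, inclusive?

8

Occurrences land 30·i days after Mar 10, 2016 for i = 0, 1, 2, …
Apr 21, 2016 is 42 days after the start; 42 ÷ 30 = 1 remainder 12; since the remainder is 12, round up to i = 2. First occurrence in the window: #3 on May 9, 2016 (2×30 = 60 days in).
Dec 23, 2016 is 288 days after the start; 288 ÷ 30 = 9 remainder 18. Last occurrence in the window: #10 on Dec 5, 2016.
Occurrences #3 through #10: 8 in total.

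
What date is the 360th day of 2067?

2067-12-26

January has 31 days (360 − 31 = 329 remain).
February has 28 days (329 − 28 = 301 remain).
March has 31 days (301 − 31 = 270 remain).
April has 30 days (270 − 30 = 240 remain).
May has 31 days (240 − 31 = 209 remain).
June has 30 days (209 − 30 = 179 remain).
July has 31 days (179 − 31 = 148 remain).
August has 31 days (148 − 31 = 117 remain).
September has 30 days (117 − 30 = 87 remain).
October has 31 days (87 − 31 = 56 remain).
November has 30 days (56 − 30 = 26 remain).
26 into December → December 26.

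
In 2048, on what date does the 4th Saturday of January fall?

January 25, 2048

The first Saturday of January 2048 is January 4.
The 4th Saturday is 3 weeks later: 4 + 21 = 25.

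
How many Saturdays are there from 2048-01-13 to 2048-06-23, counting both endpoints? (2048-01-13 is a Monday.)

2048-01-13 is a Monday; the first Saturday on or after it is 2048-01-18 (5 days later).
From 2048-01-18 to 2048-06-23: 13 + 29 + 31 + 30 + 31 + 23 = 157 days (rest of January, February, March, April, May, June).
157 ÷ 7 = 22 full weeks with remainder 3, so 22 more Saturdays after the first → 23.

23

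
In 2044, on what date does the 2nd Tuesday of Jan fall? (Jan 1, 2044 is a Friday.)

Jan 12, 2044

Jan 2044 begins on a Friday, so the first Tuesday is Jan 5 (4 days later).
The 2nd Tuesday is 1 weeks later: 5 + 7 = 12.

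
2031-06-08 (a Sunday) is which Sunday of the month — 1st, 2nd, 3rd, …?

2nd

Day 8 falls in week ⌈8/7⌉ of the month.
Days 1–7 hold the 1st Sunday, 8–14 the 2nd, 15–21 the 3rd, 22–28 the 4th, 29–31 the 5th.
8 is in the range for the 2nd.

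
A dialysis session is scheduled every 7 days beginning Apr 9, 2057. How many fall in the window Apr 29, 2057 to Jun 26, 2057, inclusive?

9

Occurrences land 7·i days after Apr 9, 2057 for i = 0, 1, 2, …
Apr 29, 2057 is 20 days after the start; 20 ÷ 7 = 2 remainder 6; since the remainder is 6, round up to i = 3. First occurrence in the window: #4 on Apr 30, 2057 (3×7 = 21 days in).
Jun 26, 2057 is 78 days after the start; 78 ÷ 7 = 11 remainder 1. Last occurrence in the window: #12 on Jun 25, 2057.
Occurrences #4 through #12: 9 in total.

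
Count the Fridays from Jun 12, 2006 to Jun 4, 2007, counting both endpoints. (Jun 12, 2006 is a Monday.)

Jun 12, 2006 is a Monday; the first Friday on or after it is Jun 16, 2006 (4 days later).
From Jun 16, 2006 to Jun 4, 2007: 198 + 155 = 353 days (rest of 2006, to Jun 4, 2007 in 2007).
353 ÷ 7 = 50 full weeks with remainder 3, so 50 more Fridays after the first → 51.

51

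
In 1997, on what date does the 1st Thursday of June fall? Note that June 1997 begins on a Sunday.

June 5, 1997

June 1997 begins on a Sunday, so the first Thursday is June 5 (4 days later).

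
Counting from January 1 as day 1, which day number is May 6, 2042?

Days in months before May: 31 + 28 + 31 + 30 = 120.
Plus 6 days into May → day 126.

126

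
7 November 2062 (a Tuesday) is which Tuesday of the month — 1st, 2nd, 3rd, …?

1st

Day 7 falls in week ⌈7/7⌉ of the month.
Days 1–7 hold the 1st Tuesday, 8–14 the 2nd, 15–21 the 3rd, 22–28 the 4th, 29–31 the 5th.
7 is in the range for the 1st.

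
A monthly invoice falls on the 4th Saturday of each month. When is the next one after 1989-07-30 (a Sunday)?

1989-08-26

July 1989 starts on a Saturday; its first Saturday is the 1st, so the 4th Saturday is the 22nd — 1989-07-22.
That is not after 1989-07-30, so look at August 1989.
August 1989 starts on a Tuesday; its first Saturday is the 5th, so the 4th Saturday is the 26th — 1989-08-26.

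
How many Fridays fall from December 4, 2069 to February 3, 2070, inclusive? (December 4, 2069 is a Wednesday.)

December 4, 2069 is a Wednesday; the first Friday on or after it is December 6, 2069 (2 days later).
From December 6, 2069 to February 3, 2070: 25 + 31 + 3 = 59 days (rest of December, January, February).
59 ÷ 7 = 8 full weeks with remainder 3, so 8 more Fridays after the first → 9.

9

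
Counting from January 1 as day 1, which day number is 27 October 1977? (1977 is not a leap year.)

Days in months before October: 31 + 28 + 31 + 30 + 31 + 30 + 31 + 31 + 30 = 273.
Plus 27 days into October → day 300.

300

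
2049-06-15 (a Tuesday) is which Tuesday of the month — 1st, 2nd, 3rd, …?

3rd

Day 15 falls in week ⌈15/7⌉ of the month.
Days 1–7 hold the 1st Tuesday, 8–14 the 2nd, 15–21 the 3rd, 22–28 the 4th, 29–31 the 5th.
15 is in the range for the 3rd.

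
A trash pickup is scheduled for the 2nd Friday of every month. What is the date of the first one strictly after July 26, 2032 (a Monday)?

August 13, 2032

July 2032 starts on a Thursday; its first Friday is the 2nd, so the 2nd Friday is the 9th — July 9, 2032.
That is not after July 26, 2032, so look at August 2032.
August 2032 starts on a Sunday; its first Friday is the 6th, so the 2nd Friday is the 13th — August 13, 2032.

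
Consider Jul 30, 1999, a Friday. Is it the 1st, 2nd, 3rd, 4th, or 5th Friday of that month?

Day 30 falls in week ⌈30/7⌉ of the month.
Days 1–7 hold the 1st Friday, 8–14 the 2nd, 15–21 the 3rd, 22–28 the 4th, 29–31 the 5th.
30 is in the range for the 5th.

5th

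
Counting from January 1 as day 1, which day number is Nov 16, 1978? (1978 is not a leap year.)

Days in months before Nov: 31 + 28 + 31 + 30 + 31 + 30 + 31 + 31 + 30 + 31 = 304.
Plus 16 days into Nov → day 320.

320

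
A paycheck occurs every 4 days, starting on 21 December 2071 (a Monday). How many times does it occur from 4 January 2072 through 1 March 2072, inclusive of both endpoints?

Occurrences land 4·i days after 21 December 2071 for i = 0, 1, 2, …
4 January 2072 is 14 days after the start; 14 ÷ 4 = 3 remainder 2; since the remainder is 2, round up to i = 4. First occurrence in the window: #5 on 6 January 2072 (4×4 = 16 days in).
1 March 2072 is 71 days after the start; 71 ÷ 4 = 17 remainder 3. Last occurrence in the window: #18 on 27 February 2072.
Occurrences #5 through #18: 14 in total.

14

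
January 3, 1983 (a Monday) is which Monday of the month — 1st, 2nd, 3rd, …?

Day 3 falls in week ⌈3/7⌉ of the month.
Days 1–7 hold the 1st Monday, 8–14 the 2nd, 15–21 the 3rd, 22–28 the 4th, 29–31 the 5th.
3 is in the range for the 1st.

1st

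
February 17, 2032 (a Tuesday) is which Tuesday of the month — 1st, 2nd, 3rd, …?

3rd

Day 17 falls in week ⌈17/7⌉ of the month.
Days 1–7 hold the 1st Tuesday, 8–14 the 2nd, 15–21 the 3rd, 22–28 the 4th, 29–31 the 5th.
17 is in the range for the 3rd.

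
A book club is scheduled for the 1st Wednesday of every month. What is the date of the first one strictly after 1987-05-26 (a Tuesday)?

1987-06-03

May 1987 starts on a Friday, so its 1st Wednesday is 1987-05-06 (5 days in).
That is not after 1987-05-26, so look at June 1987.
June 1987 starts on a Monday, so its 1st Wednesday is 1987-06-03 (2 days in).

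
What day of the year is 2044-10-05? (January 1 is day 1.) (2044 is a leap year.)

279

Days in months before October: 31 + 29 + 31 + 30 + 31 + 30 + 31 + 31 + 30 = 274.
Plus 5 days into October → day 279.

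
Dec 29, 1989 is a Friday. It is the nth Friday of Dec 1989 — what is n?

Day 29 falls in week ⌈29/7⌉ of the month.
Days 1–7 hold the 1st Friday, 8–14 the 2nd, 15–21 the 3rd, 22–28 the 4th, 29–31 the 5th.
29 is in the range for the 5th.

5th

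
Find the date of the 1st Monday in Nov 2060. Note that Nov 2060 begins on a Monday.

Nov 2060 begins on a Monday, so the first Monday is Nov 1.

Nov 1, 2060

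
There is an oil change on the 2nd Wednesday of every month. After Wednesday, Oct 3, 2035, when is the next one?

Oct 2035 starts on a Monday; its first Wednesday is the 3rd, so the 2nd Wednesday is the 10th — Oct 10, 2035.
Oct 10, 2035 is after Oct 3, 2035, so that is the next one.

Oct 10, 2035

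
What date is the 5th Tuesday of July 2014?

2014-07-29

The first Tuesday of July 2014 is July 1.
The 5th Tuesday is 4 weeks later: 1 + 28 = 29.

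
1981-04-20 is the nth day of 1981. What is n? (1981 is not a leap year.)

Days in months before April: 31 + 28 + 31 = 90.
Plus 20 days into April → day 110.

110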